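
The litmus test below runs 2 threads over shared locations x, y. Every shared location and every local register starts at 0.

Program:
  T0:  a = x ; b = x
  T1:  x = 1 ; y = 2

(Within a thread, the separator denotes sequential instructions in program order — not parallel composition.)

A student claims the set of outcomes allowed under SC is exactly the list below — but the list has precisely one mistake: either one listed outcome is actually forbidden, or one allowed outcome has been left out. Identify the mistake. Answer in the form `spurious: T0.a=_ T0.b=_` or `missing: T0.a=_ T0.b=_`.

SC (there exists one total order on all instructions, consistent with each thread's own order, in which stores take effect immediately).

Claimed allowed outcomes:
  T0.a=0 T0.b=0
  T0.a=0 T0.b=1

outcome vector order: (T0.a,T0.b)
under SC → 00, 01, 11
SC∖claimed = {11}

missing: T0.a=1 T0.b=1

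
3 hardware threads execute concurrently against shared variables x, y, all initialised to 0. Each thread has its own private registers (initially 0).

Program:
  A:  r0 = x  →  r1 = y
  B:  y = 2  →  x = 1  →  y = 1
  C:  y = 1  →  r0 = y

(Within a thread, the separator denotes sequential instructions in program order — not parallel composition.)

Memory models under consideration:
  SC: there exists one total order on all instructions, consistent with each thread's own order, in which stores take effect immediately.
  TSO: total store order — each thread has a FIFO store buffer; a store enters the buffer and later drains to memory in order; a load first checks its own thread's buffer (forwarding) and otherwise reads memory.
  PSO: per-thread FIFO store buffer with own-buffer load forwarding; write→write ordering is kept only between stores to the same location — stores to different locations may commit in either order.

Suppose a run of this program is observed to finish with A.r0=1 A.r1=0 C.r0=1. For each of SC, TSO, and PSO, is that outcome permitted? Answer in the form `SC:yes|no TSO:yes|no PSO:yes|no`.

outcome vector order: (A.r0,A.r1,C.r0)
SC: 10 outcomes — {001, 002, 011, 012, 021, 022, 111, 112, 121, 122}
TSO: 10 outcomes — {001, 002, 011, 012, 021, 022, 111, 112, 121, 122}
PSO: 12 outcomes — {001, 002, 011, 012, 021, 022, 101, 102, 111, 112, 121, 122}
target 101 ∈ {PSO}

SC:no TSO:no PSO:yes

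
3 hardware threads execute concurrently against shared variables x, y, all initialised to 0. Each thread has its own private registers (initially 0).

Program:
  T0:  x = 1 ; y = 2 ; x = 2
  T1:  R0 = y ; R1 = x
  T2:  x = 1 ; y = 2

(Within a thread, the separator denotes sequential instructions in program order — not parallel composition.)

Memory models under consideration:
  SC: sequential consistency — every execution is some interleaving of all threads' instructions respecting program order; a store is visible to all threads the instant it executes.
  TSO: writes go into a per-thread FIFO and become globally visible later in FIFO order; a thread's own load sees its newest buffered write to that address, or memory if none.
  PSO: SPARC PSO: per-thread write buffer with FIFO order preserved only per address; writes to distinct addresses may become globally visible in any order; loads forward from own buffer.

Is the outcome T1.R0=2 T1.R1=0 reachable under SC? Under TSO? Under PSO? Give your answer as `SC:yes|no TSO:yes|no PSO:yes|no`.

outcome vector order: (T1.R0,T1.R1)
SC: 5 outcomes — {00, 01, 02, 21, 22}
TSO: 5 outcomes — {00, 01, 02, 21, 22}
PSO: 6 outcomes — {00, 01, 02, 20, 21, 22}
target 20 ∈ {PSO}

SC:no TSO:no PSO:yes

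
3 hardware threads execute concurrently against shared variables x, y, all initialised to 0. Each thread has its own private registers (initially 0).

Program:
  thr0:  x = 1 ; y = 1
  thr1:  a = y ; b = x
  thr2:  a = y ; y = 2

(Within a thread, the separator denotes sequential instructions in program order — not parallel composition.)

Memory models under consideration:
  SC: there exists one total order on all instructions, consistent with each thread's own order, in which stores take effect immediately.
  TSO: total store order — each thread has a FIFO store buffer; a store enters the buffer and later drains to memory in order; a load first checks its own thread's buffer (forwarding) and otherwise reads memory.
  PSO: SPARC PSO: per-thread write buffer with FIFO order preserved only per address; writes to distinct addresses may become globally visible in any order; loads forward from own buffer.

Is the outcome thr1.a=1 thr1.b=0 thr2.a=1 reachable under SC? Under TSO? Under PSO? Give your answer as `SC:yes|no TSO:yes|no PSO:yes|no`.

outcome vector order: (thr1.a,thr1.b,thr2.a)
SC: 9 outcomes — {(0,0,0), (0,0,1), (0,1,0), (0,1,1), (1,1,0), (1,1,1), (2,0,0), (2,1,0), (2,1,1)}
TSO: 9 outcomes — {(0,0,0), (0,0,1), (0,1,0), (0,1,1), (1,1,0), (1,1,1), (2,0,0), (2,1,0), (2,1,1)}
PSO: 12 outcomes — {(0,0,0), (0,0,1), (0,1,0), (0,1,1), (1,0,0), (1,0,1), (1,1,0), (1,1,1), (2,0,0), (2,0,1), (2,1,0), (2,1,1)}
target (1,0,1) ∈ {PSO}

SC:no TSO:no PSO:yes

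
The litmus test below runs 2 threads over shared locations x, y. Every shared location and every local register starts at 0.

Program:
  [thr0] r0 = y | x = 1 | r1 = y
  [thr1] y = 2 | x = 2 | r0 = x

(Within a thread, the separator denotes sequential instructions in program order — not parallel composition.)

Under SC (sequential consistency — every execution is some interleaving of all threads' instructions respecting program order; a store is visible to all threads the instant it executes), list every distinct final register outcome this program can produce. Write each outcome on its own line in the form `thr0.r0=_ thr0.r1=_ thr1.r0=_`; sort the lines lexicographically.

outcome vector order: (thr0.r0,thr0.r1,thr1.r0)
|SC outcomes| = 5

thr0.r0=0 thr0.r1=0 thr1.r0=2
thr0.r0=0 thr0.r1=2 thr1.r0=1
thr0.r0=0 thr0.r1=2 thr1.r0=2
thr0.r0=2 thr0.r1=2 thr1.r0=1
thr0.r0=2 thr0.r1=2 thr1.r0=2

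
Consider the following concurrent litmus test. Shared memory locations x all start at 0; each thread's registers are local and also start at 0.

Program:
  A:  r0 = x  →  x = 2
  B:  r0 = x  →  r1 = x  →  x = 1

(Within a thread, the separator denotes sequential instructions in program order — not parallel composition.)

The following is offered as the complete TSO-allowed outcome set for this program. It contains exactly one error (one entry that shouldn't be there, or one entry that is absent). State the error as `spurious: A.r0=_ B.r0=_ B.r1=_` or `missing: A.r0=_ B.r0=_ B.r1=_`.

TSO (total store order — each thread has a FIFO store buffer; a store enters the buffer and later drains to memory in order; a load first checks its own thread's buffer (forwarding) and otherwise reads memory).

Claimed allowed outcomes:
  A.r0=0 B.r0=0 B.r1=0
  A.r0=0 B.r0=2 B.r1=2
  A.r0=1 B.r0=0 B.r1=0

missing: A.r0=0 B.r0=0 B.r1=2

outcome vector order: (A.r0,B.r0,B.r1)
[TSO] allowed = {<0 0 0>, <0 0 2>, <0 2 2>, <1 0 0>}
TSO∖claimed = {<0 0 2>}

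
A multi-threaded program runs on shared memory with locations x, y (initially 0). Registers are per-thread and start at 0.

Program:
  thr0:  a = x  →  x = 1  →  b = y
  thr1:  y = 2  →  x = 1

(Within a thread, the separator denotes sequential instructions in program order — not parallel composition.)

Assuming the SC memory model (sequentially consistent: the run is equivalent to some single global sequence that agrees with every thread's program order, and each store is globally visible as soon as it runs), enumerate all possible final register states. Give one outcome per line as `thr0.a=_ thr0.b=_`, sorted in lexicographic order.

outcome vector order: (thr0.a,thr0.b)
|SC outcomes| = 3

thr0.a=0 thr0.b=0
thr0.a=0 thr0.b=2
thr0.a=1 thr0.b=2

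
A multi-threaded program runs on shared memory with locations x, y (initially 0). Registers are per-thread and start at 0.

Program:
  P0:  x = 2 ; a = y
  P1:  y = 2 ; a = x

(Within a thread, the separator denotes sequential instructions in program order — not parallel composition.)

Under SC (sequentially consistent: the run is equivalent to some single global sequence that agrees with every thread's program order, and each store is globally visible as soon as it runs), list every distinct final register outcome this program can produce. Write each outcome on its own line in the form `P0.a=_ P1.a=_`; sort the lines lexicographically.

P0.a=0 P1.a=2
P0.a=2 P1.a=0
P0.a=2 P1.a=2

outcome vector order: (P0.a,P1.a)
|SC outcomes| = 3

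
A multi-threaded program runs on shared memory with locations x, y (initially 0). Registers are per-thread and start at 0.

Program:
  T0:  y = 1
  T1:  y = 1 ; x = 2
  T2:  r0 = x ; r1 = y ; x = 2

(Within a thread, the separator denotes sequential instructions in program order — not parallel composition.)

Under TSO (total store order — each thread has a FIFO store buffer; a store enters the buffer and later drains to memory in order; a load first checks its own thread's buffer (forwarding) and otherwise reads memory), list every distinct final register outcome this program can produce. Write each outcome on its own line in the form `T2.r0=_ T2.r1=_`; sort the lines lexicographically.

outcome vector order: (T2.r0,T2.r1)
|TSO outcomes| = 3

T2.r0=0 T2.r1=0
T2.r0=0 T2.r1=1
T2.r0=2 T2.r1=1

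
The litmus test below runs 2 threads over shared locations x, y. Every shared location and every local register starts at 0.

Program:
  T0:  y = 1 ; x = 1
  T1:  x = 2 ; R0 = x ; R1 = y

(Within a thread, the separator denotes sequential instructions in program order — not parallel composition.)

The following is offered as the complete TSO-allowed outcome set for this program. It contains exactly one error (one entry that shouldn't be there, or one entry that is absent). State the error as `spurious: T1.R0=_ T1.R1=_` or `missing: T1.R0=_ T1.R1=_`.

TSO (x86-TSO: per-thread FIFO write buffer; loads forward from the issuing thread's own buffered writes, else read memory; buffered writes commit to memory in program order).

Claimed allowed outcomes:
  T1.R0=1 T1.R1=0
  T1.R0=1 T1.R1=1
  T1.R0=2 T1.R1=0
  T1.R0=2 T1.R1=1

spurious: T1.R0=1 T1.R1=0

outcome vector order: (T1.R0,T1.R1)
TSO (3): <1 1> <2 0> <2 1>
claimed∖TSO = {<1 0>}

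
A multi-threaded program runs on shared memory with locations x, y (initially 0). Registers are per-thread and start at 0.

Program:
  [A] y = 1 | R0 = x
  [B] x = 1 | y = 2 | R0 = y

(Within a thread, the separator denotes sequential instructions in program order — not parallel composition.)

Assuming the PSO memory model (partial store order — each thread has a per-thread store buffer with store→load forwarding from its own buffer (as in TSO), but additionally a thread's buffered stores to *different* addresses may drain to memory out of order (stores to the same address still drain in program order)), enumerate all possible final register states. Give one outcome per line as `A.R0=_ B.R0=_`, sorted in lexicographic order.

A.R0=0 B.R0=1
A.R0=0 B.R0=2
A.R0=1 B.R0=1
A.R0=1 B.R0=2

outcome vector order: (A.R0,B.R0)
|PSO outcomes| = 4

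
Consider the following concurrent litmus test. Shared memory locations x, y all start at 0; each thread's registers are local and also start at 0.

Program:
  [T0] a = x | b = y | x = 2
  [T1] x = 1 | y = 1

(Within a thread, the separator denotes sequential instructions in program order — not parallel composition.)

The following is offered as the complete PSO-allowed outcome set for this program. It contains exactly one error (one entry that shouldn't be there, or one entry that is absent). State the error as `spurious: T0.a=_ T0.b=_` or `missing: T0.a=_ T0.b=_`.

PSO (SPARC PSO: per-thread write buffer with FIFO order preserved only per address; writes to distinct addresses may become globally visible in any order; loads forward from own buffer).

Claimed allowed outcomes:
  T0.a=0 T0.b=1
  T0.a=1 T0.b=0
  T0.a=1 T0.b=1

outcome vector order: (T0.a,T0.b)
under PSO → 00; 01; 10; 11
PSO∖claimed = {00}

missing: T0.a=0 T0.b=0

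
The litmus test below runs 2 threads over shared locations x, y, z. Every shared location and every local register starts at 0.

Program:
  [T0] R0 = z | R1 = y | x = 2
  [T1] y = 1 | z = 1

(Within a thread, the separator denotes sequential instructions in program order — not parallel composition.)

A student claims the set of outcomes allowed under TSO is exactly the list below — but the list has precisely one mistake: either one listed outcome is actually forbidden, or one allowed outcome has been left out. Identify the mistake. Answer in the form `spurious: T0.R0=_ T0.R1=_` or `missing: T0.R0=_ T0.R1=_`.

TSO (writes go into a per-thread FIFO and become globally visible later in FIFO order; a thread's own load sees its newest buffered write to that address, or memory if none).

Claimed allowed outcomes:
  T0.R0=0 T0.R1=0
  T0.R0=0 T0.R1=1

outcome vector order: (T0.R0,T0.R1)
TSO: 3 outcomes — {(0,0); (0,1); (1,1)}
TSO∖claimed = {(1,1)}

missing: T0.R0=1 T0.R1=1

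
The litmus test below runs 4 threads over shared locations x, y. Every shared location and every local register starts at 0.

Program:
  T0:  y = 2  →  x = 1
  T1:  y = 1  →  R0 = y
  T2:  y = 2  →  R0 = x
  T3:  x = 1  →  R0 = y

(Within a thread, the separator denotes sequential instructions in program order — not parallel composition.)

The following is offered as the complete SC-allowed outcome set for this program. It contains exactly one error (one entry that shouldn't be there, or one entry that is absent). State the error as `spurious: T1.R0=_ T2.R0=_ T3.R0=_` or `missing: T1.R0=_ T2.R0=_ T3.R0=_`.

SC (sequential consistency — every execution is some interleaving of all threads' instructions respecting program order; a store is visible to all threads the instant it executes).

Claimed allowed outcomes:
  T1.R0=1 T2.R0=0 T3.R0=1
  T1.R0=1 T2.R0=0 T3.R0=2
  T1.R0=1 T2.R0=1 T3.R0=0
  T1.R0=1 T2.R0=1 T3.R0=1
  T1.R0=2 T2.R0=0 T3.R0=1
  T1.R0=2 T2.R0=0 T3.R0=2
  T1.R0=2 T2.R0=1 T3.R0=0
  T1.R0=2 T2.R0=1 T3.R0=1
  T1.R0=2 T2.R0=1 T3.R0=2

outcome vector order: (T1.R0,T2.R0,T3.R0)
under SC → <1 0 1>, <1 0 2>, <1 1 0>, <1 1 1>, <1 1 2>, <2 0 1>, <2 0 2>, <2 1 0>, <2 1 1>, <2 1 2>
SC∖claimed = {<1 1 2>}

missing: T1.R0=1 T2.R0=1 T3.R0=2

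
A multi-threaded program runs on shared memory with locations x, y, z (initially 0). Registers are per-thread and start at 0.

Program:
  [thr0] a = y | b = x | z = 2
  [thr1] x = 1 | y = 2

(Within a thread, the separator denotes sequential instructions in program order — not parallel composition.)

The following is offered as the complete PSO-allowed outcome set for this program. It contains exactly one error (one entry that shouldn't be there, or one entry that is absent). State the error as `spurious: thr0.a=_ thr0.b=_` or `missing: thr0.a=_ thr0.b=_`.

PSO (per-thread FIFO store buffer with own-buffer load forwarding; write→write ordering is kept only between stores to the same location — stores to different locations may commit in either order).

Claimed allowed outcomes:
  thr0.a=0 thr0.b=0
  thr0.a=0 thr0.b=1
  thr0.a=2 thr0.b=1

missing: thr0.a=2 thr0.b=0

outcome vector order: (thr0.a,thr0.b)
under PSO → (0,0), (0,1), (2,0), (2,1)
PSO∖claimed = {(2,0)}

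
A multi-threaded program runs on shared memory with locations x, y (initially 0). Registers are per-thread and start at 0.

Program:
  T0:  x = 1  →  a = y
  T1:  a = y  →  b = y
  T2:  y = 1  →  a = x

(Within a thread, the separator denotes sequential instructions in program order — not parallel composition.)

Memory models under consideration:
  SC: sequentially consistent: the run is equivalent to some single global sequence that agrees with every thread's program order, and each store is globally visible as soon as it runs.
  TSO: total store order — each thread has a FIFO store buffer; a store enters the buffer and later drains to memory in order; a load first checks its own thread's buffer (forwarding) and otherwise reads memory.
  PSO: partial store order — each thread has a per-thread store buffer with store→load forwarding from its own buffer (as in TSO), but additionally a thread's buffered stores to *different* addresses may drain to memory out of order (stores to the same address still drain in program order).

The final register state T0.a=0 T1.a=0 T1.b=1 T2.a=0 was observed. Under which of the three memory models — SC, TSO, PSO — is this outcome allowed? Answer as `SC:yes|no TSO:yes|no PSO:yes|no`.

outcome vector order: (T0.a,T1.a,T1.b,T2.a)
SC: 9 outcomes — {<0 0 0 1>, <0 0 1 1>, <0 1 1 1>, <1 0 0 0>, <1 0 0 1>, <1 0 1 0>, <1 0 1 1>, <1 1 1 0>, <1 1 1 1>}
TSO: 12 outcomes — {<0 0 0 0>, <0 0 0 1>, <0 0 1 0>, <0 0 1 1>, <0 1 1 0>, <0 1 1 1>, <1 0 0 0>, <1 0 0 1>, <1 0 1 0>, <1 0 1 1>, <1 1 1 0>, <1 1 1 1>}
PSO: 12 outcomes — {<0 0 0 0>, <0 0 0 1>, <0 0 1 0>, <0 0 1 1>, <0 1 1 0>, <0 1 1 1>, <1 0 0 0>, <1 0 0 1>, <1 0 1 0>, <1 0 1 1>, <1 1 1 0>, <1 1 1 1>}
target <0 0 1 0> ∈ {TSO,PSO}

SC:no TSO:yes PSO:yes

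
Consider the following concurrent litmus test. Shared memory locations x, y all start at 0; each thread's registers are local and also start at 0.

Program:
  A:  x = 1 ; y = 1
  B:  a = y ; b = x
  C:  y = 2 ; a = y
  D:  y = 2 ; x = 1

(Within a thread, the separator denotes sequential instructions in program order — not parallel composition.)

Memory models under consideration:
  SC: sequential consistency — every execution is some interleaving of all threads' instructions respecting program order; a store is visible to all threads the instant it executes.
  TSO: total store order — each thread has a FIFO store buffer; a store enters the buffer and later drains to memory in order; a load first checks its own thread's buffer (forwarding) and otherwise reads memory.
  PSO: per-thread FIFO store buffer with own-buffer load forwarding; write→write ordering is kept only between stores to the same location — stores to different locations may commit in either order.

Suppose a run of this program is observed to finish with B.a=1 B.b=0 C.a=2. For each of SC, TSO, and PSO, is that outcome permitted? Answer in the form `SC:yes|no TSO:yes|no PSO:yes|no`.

SC:no TSO:no PSO:yes

outcome vector order: (B.a,B.b,C.a)
SC (10): <0 0 1> <0 0 2> <0 1 1> <0 1 2> <1 1 1> <1 1 2> <2 0 1> <2 0 2> <2 1 1> <2 1 2>
TSO (10): <0 0 1> <0 0 2> <0 1 1> <0 1 2> <1 1 1> <1 1 2> <2 0 1> <2 0 2> <2 1 1> <2 1 2>
PSO (12): <0 0 1> <0 0 2> <0 1 1> <0 1 2> <1 0 1> <1 0 2> <1 1 1> <1 1 2> <2 0 1> <2 0 2> <2 1 1> <2 1 2>
target <1 0 2> ∈ {PSO}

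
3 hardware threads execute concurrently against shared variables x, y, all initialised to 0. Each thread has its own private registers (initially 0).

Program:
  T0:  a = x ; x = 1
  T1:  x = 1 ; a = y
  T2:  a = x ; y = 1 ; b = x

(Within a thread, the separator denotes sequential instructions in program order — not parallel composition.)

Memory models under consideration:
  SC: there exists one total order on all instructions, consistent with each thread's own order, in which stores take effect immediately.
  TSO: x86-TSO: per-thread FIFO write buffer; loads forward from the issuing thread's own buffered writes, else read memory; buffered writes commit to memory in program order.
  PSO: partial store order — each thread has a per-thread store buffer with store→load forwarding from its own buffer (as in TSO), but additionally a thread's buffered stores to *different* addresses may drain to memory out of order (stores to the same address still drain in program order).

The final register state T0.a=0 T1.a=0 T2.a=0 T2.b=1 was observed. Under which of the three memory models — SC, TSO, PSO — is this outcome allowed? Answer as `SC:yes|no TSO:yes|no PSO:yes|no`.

SC:yes TSO:yes PSO:yes

outcome vector order: (T0.a,T1.a,T2.a,T2.b)
[SC] allowed = {<0 0 0 1> <0 0 1 1> <0 1 0 0> <0 1 0 1> <0 1 1 1> <1 0 0 1> <1 0 1 1> <1 1 0 0> <1 1 0 1> <1 1 1 1>}
[TSO] allowed = {<0 0 0 0> <0 0 0 1> <0 0 1 1> <0 1 0 0> <0 1 0 1> <0 1 1 1> <1 0 0 0> <1 0 0 1> <1 0 1 1> <1 1 0 0> <1 1 0 1> <1 1 1 1>}
[PSO] allowed = {<0 0 0 0> <0 0 0 1> <0 0 1 1> <0 1 0 0> <0 1 0 1> <0 1 1 1> <1 0 0 0> <1 0 0 1> <1 0 1 1> <1 1 0 0> <1 1 0 1> <1 1 1 1>}
target <0 0 0 1> ∈ {SC,TSO,PSO}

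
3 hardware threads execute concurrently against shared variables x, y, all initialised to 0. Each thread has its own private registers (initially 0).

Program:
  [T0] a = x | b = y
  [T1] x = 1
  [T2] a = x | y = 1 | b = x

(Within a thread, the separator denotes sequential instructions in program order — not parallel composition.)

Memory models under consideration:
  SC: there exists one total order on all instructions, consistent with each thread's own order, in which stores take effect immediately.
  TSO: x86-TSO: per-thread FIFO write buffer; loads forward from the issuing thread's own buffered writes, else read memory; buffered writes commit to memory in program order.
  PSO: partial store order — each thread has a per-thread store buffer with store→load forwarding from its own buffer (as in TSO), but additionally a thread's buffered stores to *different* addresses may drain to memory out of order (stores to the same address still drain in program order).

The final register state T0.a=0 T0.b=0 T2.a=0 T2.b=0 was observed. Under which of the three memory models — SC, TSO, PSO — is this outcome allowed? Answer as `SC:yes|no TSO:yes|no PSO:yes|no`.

outcome vector order: (T0.a,T0.b,T2.a,T2.b)
SC: 11 outcomes — {<0 0 0 0>, <0 0 0 1>, <0 0 1 1>, <0 1 0 0>, <0 1 0 1>, <0 1 1 1>, <1 0 0 1>, <1 0 1 1>, <1 1 0 0>, <1 1 0 1>, <1 1 1 1>}
TSO: 12 outcomes — {<0 0 0 0>, <0 0 0 1>, <0 0 1 1>, <0 1 0 0>, <0 1 0 1>, <0 1 1 1>, <1 0 0 0>, <1 0 0 1>, <1 0 1 1>, <1 1 0 0>, <1 1 0 1>, <1 1 1 1>}
PSO: 12 outcomes — {<0 0 0 0>, <0 0 0 1>, <0 0 1 1>, <0 1 0 0>, <0 1 0 1>, <0 1 1 1>, <1 0 0 0>, <1 0 0 1>, <1 0 1 1>, <1 1 0 0>, <1 1 0 1>, <1 1 1 1>}
target <0 0 0 0> ∈ {SC,TSO,PSO}

SC:yes TSO:yes PSO:yes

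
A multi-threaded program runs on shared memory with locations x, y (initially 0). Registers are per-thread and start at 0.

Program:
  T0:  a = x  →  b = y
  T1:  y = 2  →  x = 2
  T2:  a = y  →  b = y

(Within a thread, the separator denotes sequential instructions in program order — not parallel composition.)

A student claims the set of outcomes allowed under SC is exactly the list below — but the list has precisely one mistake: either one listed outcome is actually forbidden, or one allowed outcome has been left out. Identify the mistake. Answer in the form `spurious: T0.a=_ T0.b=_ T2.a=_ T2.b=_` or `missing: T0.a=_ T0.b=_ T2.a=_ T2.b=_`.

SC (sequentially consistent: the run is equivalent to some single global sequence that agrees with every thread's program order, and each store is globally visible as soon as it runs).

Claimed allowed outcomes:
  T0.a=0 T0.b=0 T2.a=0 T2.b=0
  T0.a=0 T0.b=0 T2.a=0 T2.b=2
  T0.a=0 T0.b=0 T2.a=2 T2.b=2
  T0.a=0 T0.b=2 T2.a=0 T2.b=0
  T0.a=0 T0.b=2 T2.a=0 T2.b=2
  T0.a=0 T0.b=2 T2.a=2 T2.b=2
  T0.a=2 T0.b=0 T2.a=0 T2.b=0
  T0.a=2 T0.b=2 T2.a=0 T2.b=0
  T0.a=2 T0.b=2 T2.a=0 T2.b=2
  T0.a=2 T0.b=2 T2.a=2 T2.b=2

spurious: T0.a=2 T0.b=0 T2.a=0 T2.b=0

outcome vector order: (T0.a,T0.b,T2.a,T2.b)
SC: 9 outcomes — {<0 0 0 0> <0 0 0 2> <0 0 2 2> <0 2 0 0> <0 2 0 2> <0 2 2 2> <2 2 0 0> <2 2 0 2> <2 2 2 2>}
claimed∖SC = {<2 0 0 0>}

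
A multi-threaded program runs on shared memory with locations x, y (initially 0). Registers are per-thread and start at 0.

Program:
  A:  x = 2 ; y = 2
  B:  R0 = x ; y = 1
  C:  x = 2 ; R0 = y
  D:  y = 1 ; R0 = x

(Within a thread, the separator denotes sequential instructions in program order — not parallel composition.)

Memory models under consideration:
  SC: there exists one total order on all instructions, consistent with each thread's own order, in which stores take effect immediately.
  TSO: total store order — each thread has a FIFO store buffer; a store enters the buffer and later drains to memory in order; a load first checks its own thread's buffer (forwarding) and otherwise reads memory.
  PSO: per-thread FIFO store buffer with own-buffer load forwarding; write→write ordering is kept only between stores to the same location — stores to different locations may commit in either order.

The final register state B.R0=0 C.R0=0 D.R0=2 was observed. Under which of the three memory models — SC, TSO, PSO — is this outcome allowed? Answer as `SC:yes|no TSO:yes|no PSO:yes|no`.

SC:yes TSO:yes PSO:yes

outcome vector order: (B.R0,C.R0,D.R0)
under SC → <0 0 2>, <0 1 0>, <0 1 2>, <0 2 0>, <0 2 2>, <2 0 2>, <2 1 0>, <2 1 2>, <2 2 0>, <2 2 2>
under TSO → <0 0 0>, <0 0 2>, <0 1 0>, <0 1 2>, <0 2 0>, <0 2 2>, <2 0 0>, <2 0 2>, <2 1 0>, <2 1 2>, <2 2 0>, <2 2 2>
under PSO → <0 0 0>, <0 0 2>, <0 1 0>, <0 1 2>, <0 2 0>, <0 2 2>, <2 0 0>, <2 0 2>, <2 1 0>, <2 1 2>, <2 2 0>, <2 2 2>
target <0 0 2> ∈ {SC,TSO,PSO}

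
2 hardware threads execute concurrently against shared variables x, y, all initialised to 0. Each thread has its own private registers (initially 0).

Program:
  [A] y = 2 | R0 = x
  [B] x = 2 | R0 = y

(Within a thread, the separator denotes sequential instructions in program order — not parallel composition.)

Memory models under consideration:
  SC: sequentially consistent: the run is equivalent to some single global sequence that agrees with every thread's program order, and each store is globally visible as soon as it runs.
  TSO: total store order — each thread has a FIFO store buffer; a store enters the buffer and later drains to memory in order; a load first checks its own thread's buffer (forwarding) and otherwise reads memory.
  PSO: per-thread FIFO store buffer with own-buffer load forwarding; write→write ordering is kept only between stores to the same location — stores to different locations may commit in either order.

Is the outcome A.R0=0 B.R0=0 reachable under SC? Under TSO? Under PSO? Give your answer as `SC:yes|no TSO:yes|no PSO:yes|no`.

outcome vector order: (A.R0,B.R0)
SC: 3 outcomes — {0/2; 2/0; 2/2}
TSO: 4 outcomes — {0/0; 0/2; 2/0; 2/2}
PSO: 4 outcomes — {0/0; 0/2; 2/0; 2/2}
target 0/0 ∈ {TSO,PSO}

SC:no TSO:yes PSO:yes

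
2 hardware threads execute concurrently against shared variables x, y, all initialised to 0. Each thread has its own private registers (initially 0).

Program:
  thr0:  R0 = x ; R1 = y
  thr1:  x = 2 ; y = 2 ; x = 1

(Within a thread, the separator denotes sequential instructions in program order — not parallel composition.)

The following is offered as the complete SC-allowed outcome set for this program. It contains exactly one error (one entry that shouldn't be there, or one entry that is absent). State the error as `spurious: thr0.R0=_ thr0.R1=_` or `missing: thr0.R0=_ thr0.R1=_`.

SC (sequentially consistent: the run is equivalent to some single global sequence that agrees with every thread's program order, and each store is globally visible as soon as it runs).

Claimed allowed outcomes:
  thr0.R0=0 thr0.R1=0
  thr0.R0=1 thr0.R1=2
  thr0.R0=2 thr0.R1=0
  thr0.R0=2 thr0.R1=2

missing: thr0.R0=0 thr0.R1=2

outcome vector order: (thr0.R0,thr0.R1)
SC: 5 outcomes — {0/0; 0/2; 1/2; 2/0; 2/2}
SC∖claimed = {0/2}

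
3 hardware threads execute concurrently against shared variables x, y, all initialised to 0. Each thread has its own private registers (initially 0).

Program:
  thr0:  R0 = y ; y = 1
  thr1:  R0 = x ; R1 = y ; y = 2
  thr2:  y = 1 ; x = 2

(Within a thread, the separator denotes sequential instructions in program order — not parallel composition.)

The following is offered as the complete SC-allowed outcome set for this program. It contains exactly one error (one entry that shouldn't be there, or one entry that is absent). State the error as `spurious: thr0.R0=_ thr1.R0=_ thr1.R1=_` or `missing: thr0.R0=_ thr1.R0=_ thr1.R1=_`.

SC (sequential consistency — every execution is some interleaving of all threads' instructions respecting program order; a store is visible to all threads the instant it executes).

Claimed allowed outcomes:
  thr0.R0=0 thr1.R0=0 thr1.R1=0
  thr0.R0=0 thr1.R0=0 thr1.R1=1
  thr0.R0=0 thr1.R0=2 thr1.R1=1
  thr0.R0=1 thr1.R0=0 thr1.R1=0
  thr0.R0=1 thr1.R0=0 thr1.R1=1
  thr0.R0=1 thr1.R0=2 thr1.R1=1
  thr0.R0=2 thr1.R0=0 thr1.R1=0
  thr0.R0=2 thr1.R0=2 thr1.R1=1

missing: thr0.R0=2 thr1.R0=0 thr1.R1=1

outcome vector order: (thr0.R0,thr1.R0,thr1.R1)
under SC → (0,0,0) (0,0,1) (0,2,1) (1,0,0) (1,0,1) (1,2,1) (2,0,0) (2,0,1) (2,2,1)
SC∖claimed = {(2,0,1)}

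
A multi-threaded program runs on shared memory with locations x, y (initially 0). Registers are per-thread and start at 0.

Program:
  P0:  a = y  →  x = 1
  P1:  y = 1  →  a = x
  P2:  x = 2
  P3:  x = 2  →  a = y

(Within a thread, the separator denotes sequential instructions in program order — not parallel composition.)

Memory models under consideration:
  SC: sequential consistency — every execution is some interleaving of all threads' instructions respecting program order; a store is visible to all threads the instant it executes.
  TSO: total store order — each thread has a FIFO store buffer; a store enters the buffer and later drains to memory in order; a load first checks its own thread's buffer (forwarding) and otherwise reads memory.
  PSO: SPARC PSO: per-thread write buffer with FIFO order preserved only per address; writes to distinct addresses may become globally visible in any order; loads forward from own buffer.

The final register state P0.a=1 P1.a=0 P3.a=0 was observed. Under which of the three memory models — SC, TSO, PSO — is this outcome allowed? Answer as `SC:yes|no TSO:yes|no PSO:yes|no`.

outcome vector order: (P0.a,P1.a,P3.a)
[SC] allowed = {0/0/1 0/1/0 0/1/1 0/2/0 0/2/1 1/0/1 1/1/0 1/1/1 1/2/0 1/2/1}
[TSO] allowed = {0/0/0 0/0/1 0/1/0 0/1/1 0/2/0 0/2/1 1/0/0 1/0/1 1/1/0 1/1/1 1/2/0 1/2/1}
[PSO] allowed = {0/0/0 0/0/1 0/1/0 0/1/1 0/2/0 0/2/1 1/0/0 1/0/1 1/1/0 1/1/1 1/2/0 1/2/1}
target 1/0/0 ∈ {TSO,PSO}

SC:no TSO:yes PSO:yes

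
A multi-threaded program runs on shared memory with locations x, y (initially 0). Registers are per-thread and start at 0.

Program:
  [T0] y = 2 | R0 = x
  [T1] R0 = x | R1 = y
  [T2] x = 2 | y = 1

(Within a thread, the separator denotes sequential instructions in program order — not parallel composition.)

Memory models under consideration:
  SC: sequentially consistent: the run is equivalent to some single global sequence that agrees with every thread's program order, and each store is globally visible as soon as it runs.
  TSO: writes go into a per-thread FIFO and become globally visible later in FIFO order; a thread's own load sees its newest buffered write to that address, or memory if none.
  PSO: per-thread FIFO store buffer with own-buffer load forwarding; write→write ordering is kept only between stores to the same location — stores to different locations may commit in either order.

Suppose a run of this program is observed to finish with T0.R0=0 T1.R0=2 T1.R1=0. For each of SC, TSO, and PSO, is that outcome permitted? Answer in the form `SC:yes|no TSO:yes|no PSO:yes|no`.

outcome vector order: (T0.R0,T1.R0,T1.R1)
under SC → 000; 001; 002; 021; 022; 200; 201; 202; 220; 221; 222
under TSO → 000; 001; 002; 020; 021; 022; 200; 201; 202; 220; 221; 222
under PSO → 000; 001; 002; 020; 021; 022; 200; 201; 202; 220; 221; 222
target 020 ∈ {TSO,PSO}

SC:no TSO:yes PSO:yes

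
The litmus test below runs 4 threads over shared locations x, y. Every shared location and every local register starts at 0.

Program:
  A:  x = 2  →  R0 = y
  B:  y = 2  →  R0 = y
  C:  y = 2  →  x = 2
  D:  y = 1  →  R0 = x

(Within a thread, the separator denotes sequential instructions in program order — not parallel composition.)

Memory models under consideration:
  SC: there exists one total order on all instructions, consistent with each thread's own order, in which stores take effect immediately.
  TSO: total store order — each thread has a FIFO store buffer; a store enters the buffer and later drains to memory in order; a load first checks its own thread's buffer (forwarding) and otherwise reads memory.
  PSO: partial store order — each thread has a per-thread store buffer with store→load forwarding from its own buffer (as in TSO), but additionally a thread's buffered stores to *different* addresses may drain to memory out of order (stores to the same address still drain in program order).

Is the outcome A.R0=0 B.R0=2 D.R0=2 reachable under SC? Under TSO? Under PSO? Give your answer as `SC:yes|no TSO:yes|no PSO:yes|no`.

outcome vector order: (A.R0,B.R0,D.R0)
under SC → 0/1/2 0/2/2 1/1/0 1/1/2 1/2/0 1/2/2 2/1/0 2/1/2 2/2/0 2/2/2
under TSO → 0/1/0 0/1/2 0/2/0 0/2/2 1/1/0 1/1/2 1/2/0 1/2/2 2/1/0 2/1/2 2/2/0 2/2/2
under PSO → 0/1/0 0/1/2 0/2/0 0/2/2 1/1/0 1/1/2 1/2/0 1/2/2 2/1/0 2/1/2 2/2/0 2/2/2
target 0/2/2 ∈ {SC,TSO,PSO}

SC:yes TSO:yes PSO:yes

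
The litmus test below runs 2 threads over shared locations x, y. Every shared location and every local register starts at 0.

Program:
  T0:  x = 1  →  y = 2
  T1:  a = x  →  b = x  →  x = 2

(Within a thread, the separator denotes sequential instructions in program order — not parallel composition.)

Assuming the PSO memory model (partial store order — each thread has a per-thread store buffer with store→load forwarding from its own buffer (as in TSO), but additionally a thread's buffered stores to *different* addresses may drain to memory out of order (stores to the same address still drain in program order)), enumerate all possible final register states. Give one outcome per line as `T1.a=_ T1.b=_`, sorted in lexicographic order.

T1.a=0 T1.b=0
T1.a=0 T1.b=1
T1.a=1 T1.b=1

outcome vector order: (T1.a,T1.b)
|PSO outcomes| = 3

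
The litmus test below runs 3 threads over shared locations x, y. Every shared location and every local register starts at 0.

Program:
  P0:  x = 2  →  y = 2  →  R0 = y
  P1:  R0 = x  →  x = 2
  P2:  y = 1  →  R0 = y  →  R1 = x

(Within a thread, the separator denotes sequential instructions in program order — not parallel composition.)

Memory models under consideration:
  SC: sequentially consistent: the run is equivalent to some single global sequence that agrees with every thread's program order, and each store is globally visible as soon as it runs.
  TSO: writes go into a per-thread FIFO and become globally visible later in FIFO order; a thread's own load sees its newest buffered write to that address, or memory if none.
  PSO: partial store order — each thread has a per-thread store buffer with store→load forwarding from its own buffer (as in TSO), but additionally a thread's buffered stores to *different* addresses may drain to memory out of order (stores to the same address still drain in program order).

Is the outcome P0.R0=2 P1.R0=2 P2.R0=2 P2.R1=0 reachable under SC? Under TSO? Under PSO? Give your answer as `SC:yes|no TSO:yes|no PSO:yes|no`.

outcome vector order: (P0.R0,P1.R0,P2.R0,P2.R1)
under SC → <1 0 1 2>, <1 2 1 2>, <2 0 1 0>, <2 0 1 2>, <2 0 2 2>, <2 2 1 0>, <2 2 1 2>, <2 2 2 2>
under TSO → <1 0 1 0>, <1 0 1 2>, <1 2 1 0>, <1 2 1 2>, <2 0 1 0>, <2 0 1 2>, <2 0 2 2>, <2 2 1 0>, <2 2 1 2>, <2 2 2 2>
under PSO → <1 0 1 0>, <1 0 1 2>, <1 2 1 0>, <1 2 1 2>, <2 0 1 0>, <2 0 1 2>, <2 0 2 0>, <2 0 2 2>, <2 2 1 0>, <2 2 1 2>, <2 2 2 0>, <2 2 2 2>
target <2 2 2 0> ∈ {PSO}

SC:no TSO:no PSO:yes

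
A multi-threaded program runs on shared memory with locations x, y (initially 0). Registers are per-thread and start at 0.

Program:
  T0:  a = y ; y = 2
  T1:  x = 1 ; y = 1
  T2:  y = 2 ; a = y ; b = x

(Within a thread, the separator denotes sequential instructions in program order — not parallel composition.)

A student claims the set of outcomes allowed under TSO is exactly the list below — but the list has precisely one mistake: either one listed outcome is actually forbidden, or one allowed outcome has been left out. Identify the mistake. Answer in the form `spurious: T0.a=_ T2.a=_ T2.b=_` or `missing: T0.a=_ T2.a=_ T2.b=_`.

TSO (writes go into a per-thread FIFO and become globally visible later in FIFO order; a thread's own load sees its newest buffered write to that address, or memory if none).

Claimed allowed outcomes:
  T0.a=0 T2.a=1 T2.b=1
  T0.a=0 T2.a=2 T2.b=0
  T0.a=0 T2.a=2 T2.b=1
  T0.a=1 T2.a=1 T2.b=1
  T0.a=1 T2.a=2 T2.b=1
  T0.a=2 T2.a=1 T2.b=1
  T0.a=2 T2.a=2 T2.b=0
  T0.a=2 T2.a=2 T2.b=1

missing: T0.a=1 T2.a=2 T2.b=0

outcome vector order: (T0.a,T2.a,T2.b)
under TSO → (0,1,1); (0,2,0); (0,2,1); (1,1,1); (1,2,0); (1,2,1); (2,1,1); (2,2,0); (2,2,1)
TSO∖claimed = {(1,2,0)}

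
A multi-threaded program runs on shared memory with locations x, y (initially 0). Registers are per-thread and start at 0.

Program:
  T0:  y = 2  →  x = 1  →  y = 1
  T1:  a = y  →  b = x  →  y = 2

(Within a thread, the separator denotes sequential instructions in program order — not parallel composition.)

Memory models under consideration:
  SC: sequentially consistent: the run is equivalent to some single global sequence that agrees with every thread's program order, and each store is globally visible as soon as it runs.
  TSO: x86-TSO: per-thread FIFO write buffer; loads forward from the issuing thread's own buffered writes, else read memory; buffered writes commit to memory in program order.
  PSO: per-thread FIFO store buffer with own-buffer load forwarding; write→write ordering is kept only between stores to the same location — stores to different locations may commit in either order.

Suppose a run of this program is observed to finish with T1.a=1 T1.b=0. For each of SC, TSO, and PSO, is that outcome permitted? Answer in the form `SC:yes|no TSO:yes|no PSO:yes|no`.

SC:no TSO:no PSO:yes

outcome vector order: (T1.a,T1.b)
SC: 5 outcomes — {(0,0), (0,1), (1,1), (2,0), (2,1)}
TSO: 5 outcomes — {(0,0), (0,1), (1,1), (2,0), (2,1)}
PSO: 6 outcomes — {(0,0), (0,1), (1,0), (1,1), (2,0), (2,1)}
target (1,0) ∈ {PSO}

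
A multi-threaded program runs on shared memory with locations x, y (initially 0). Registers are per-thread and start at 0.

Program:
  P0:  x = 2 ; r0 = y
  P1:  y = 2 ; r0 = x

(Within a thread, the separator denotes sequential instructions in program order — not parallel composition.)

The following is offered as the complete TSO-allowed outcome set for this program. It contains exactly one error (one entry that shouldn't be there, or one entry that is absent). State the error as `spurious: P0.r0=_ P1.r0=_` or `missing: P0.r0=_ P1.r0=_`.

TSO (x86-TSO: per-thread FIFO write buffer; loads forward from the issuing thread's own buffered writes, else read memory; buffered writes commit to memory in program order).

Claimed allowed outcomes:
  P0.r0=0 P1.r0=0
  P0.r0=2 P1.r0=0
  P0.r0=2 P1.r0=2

missing: P0.r0=0 P1.r0=2

outcome vector order: (P0.r0,P1.r0)
TSO (4): 0/0 0/2 2/0 2/2
TSO∖claimed = {0/2}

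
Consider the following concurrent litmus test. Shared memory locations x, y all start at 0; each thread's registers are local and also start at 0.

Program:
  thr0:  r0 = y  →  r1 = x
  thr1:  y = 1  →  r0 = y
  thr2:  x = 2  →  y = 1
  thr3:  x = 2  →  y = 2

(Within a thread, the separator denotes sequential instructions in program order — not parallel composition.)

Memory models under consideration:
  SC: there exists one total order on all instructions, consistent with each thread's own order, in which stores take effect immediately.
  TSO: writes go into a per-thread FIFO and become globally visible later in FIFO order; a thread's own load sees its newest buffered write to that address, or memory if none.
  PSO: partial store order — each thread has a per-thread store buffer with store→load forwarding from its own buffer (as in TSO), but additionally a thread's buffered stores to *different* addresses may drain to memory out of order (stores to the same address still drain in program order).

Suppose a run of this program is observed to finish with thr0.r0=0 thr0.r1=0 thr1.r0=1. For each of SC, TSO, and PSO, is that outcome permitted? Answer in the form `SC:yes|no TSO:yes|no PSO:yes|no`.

SC:yes TSO:yes PSO:yes

outcome vector order: (thr0.r0,thr0.r1,thr1.r0)
[SC] allowed = {<0 0 1> <0 0 2> <0 2 1> <0 2 2> <1 0 1> <1 0 2> <1 2 1> <1 2 2> <2 2 1> <2 2 2>}
[TSO] allowed = {<0 0 1> <0 0 2> <0 2 1> <0 2 2> <1 0 1> <1 0 2> <1 2 1> <1 2 2> <2 2 1> <2 2 2>}
[PSO] allowed = {<0 0 1> <0 0 2> <0 2 1> <0 2 2> <1 0 1> <1 0 2> <1 2 1> <1 2 2> <2 0 1> <2 0 2> <2 2 1> <2 2 2>}
target <0 0 1> ∈ {SC,TSO,PSO}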